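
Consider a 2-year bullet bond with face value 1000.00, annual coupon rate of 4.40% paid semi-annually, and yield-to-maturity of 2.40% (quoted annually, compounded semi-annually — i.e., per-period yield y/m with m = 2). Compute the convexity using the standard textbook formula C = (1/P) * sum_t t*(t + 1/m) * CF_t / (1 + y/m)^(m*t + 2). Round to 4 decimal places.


Answer: Convexity = 4.6796

Derivation:
Coupon per period c = face * coupon_rate / m = 22.000000
Periods per year m = 2; per-period yield y/m = 0.012000
Number of cashflows N = 4
Cashflows (t years, CF_t, discount factor 1/(1+y/m)^(m*t), PV):
  t = 0.5000: CF_t = 22.000000, DF = 0.988142, PV = 21.739130
  t = 1.0000: CF_t = 22.000000, DF = 0.976425, PV = 21.481354
  t = 1.5000: CF_t = 22.000000, DF = 0.964847, PV = 21.226635
  t = 2.0000: CF_t = 1022.000000, DF = 0.953406, PV = 974.381087
Price P = sum_t PV_t = 1038.828207
Convexity numerator sum_t t*(t + 1/m) * CF_t / (1+y/m)^(m*t + 2):
  t = 0.5000: term = 10.613317
  t = 1.0000: term = 31.462403
  t = 1.5000: term = 62.178662
  t = 2.0000: term = 4757.051193
Convexity = (1/P) * sum = 4861.305575 / 1038.828207 = 4.679605


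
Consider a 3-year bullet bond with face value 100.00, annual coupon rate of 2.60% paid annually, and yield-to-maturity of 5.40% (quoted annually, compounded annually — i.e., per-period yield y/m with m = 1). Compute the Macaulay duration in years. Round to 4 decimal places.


Answer: Macaulay duration = 2.9213 years

Derivation:
Coupon per period c = face * coupon_rate / m = 2.600000
Periods per year m = 1; per-period yield y/m = 0.054000
Number of cashflows N = 3
Cashflows (t years, CF_t, discount factor 1/(1+y/m)^(m*t), PV):
  t = 1.0000: CF_t = 2.600000, DF = 0.948767, PV = 2.466793
  t = 2.0000: CF_t = 2.600000, DF = 0.900158, PV = 2.340411
  t = 3.0000: CF_t = 102.600000, DF = 0.854040, PV = 87.624495
Price P = sum_t PV_t = 92.431699
Macaulay numerator sum_t t * PV_t:
  t * PV_t at t = 1.0000: 2.466793
  t * PV_t at t = 2.0000: 4.680822
  t * PV_t at t = 3.0000: 262.873485
Macaulay duration D = (sum_t t * PV_t) / P = 270.021100 / 92.431699 = 2.921304


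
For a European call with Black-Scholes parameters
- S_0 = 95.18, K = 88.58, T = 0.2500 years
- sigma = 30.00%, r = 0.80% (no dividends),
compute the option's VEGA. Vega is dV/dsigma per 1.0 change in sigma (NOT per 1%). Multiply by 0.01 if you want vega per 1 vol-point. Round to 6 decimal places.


d1 = 0.5674249147; d2 = 0.4174249147
phi(d1) = 0.3396213189; exp(-qT) = 1.0000000000; exp(-rT) = 0.9980019987
Vega = S * exp(-qT) * phi(d1) * sqrt(T) = 95.1800 * 1.0000000000 * 0.3396213189 * 0.5000000000 = 16.162579

Answer: Vega = 16.162579


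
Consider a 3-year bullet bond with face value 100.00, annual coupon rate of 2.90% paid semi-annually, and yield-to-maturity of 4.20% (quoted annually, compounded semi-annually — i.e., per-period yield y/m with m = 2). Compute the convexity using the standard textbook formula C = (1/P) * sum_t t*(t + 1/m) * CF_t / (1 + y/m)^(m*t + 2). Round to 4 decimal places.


Answer: Convexity = 9.5927

Derivation:
Coupon per period c = face * coupon_rate / m = 1.450000
Periods per year m = 2; per-period yield y/m = 0.021000
Number of cashflows N = 6
Cashflows (t years, CF_t, discount factor 1/(1+y/m)^(m*t), PV):
  t = 0.5000: CF_t = 1.450000, DF = 0.979432, PV = 1.420176
  t = 1.0000: CF_t = 1.450000, DF = 0.959287, PV = 1.390966
  t = 1.5000: CF_t = 1.450000, DF = 0.939556, PV = 1.362357
  t = 2.0000: CF_t = 1.450000, DF = 0.920231, PV = 1.334335
  t = 2.5000: CF_t = 1.450000, DF = 0.901304, PV = 1.306891
  t = 3.0000: CF_t = 101.450000, DF = 0.882766, PV = 89.556600
Price P = sum_t PV_t = 96.371325
Convexity numerator sum_t t*(t + 1/m) * CF_t / (1+y/m)^(m*t + 2):
  t = 0.5000: term = 0.681178
  t = 1.0000: term = 2.001503
  t = 1.5000: term = 3.920672
  t = 2.0000: term = 6.400053
  t = 2.5000: term = 9.402624
  t = 3.0000: term = 902.059976
Convexity = (1/P) * sum = 924.466006 / 96.371325 = 9.592750


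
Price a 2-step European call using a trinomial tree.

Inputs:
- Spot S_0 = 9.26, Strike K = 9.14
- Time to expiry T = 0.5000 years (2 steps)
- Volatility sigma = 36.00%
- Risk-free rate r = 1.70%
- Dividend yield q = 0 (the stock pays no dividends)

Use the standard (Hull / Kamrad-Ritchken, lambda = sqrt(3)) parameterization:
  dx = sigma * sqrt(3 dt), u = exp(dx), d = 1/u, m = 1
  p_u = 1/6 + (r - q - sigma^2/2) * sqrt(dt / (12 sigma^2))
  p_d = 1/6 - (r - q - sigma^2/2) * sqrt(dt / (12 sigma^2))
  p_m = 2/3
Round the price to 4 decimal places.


Answer: Price = V(0,0) = 0.9189

Derivation:
dt = T/N = 0.250000; dx = sigma*sqrt(3*dt) = 0.311769
u = exp(dx) = 1.365839; d = 1/u = 0.732151
p_u = 0.147502, p_m = 0.666667, p_d = 0.185831
Discount per step: exp(-r*dt) = 0.995759
Stock lattice S(k, j) with j the centered position index:
  k=0: S(0,+0) = 9.2600
  k=1: S(1,-1) = 6.7797; S(1,+0) = 9.2600; S(1,+1) = 12.6477
  k=2: S(2,-2) = 4.9638; S(2,-1) = 6.7797; S(2,+0) = 9.2600; S(2,+1) = 12.6477; S(2,+2) = 17.2747
Terminal payoffs V(N, j) = max(S_T - K, 0):
  V(2,-2) = 0.000000; V(2,-1) = 0.000000; V(2,+0) = 0.120000; V(2,+1) = 3.507672; V(2,+2) = 8.134689
Backward induction: V(k, j) = exp(-r*dt) * [p_u * V(k+1, j+1) + p_m * V(k+1, j) + p_d * V(k+1, j-1)]
  V(1,-1) = exp(-r*dt) * [p_u*0.120000 + p_m*0.000000 + p_d*0.000000] = 0.017625
  V(1,+0) = exp(-r*dt) * [p_u*3.507672 + p_m*0.120000 + p_d*0.000000] = 0.594855
  V(1,+1) = exp(-r*dt) * [p_u*8.134689 + p_m*3.507672 + p_d*0.120000] = 3.545529
  V(0,+0) = exp(-r*dt) * [p_u*3.545529 + p_m*0.594855 + p_d*0.017625] = 0.918903


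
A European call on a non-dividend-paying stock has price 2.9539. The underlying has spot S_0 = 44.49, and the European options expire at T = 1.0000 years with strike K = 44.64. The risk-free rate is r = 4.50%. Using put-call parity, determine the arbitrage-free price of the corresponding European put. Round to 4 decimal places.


Put-call parity: C - P = S_0 * exp(-qT) - K * exp(-rT).
S_0 * exp(-qT) = 44.4900 * 1.00000000 = 44.49000000
K * exp(-rT) = 44.6400 * 0.95599748 = 42.67572759
P = C - S*exp(-qT) + K*exp(-rT)
P = 2.9539 - 44.49000000 + 42.67572759 = 1.1396

Answer: Put price = 1.1396


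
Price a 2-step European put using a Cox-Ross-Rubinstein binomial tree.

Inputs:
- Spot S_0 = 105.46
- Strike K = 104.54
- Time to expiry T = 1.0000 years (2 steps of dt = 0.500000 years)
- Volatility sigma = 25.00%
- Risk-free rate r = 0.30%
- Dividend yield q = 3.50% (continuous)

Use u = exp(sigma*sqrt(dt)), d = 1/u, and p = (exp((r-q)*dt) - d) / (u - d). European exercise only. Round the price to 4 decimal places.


dt = T/N = 0.500000
u = exp(sigma*sqrt(dt)) = 1.193365; d = 1/u = 0.837967
p = (exp((r-q)*dt) - d) / (u - d) = 0.411259
Discount per step: exp(-r*dt) = 0.998501
Stock lattice S(k, i) with i counting down-moves:
  k=0: S(0,0) = 105.4600
  k=1: S(1,0) = 125.8522; S(1,1) = 88.3720
  k=2: S(2,0) = 150.1876; S(2,1) = 105.4600; S(2,2) = 74.0528
Terminal payoffs V(N, i) = max(K - S_T, 0):
  V(2,0) = 0.000000; V(2,1) = 0.000000; V(2,2) = 30.487201
Backward induction: V(k, i) = exp(-r*dt) * [p * V(k+1, i) + (1-p) * V(k+1, i+1)].
  V(1,0) = exp(-r*dt) * [p*0.000000 + (1-p)*0.000000] = 0.000000
  V(1,1) = exp(-r*dt) * [p*0.000000 + (1-p)*30.487201] = 17.922167
  V(0,0) = exp(-r*dt) * [p*0.000000 + (1-p)*17.922167] = 10.535703

Answer: Price = V(0,0) = 10.5357


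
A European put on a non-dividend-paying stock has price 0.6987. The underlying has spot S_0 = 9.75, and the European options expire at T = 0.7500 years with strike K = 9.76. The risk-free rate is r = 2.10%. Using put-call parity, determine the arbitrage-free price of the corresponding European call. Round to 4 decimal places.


Put-call parity: C - P = S_0 * exp(-qT) - K * exp(-rT).
S_0 * exp(-qT) = 9.7500 * 1.00000000 = 9.75000000
K * exp(-rT) = 9.7600 * 0.98437338 = 9.60748421
C = P + S*exp(-qT) - K*exp(-rT)
C = 0.6987 + 9.75000000 - 9.60748421 = 0.8412

Answer: Call price = 0.8412


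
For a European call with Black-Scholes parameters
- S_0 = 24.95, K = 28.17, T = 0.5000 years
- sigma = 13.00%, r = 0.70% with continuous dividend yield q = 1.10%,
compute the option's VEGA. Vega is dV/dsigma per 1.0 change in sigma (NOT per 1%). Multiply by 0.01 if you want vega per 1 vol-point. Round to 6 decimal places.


d1 = -1.2962764156; d2 = -1.3882002972
phi(d1) = 0.1721989463; exp(-qT) = 0.9945150973; exp(-rT) = 0.9965061179
Vega = S * exp(-qT) * phi(d1) * sqrt(T) = 24.9500 * 0.9945150973 * 0.1721989463 * 0.7071067812 = 3.021325

Answer: Vega = 3.021325


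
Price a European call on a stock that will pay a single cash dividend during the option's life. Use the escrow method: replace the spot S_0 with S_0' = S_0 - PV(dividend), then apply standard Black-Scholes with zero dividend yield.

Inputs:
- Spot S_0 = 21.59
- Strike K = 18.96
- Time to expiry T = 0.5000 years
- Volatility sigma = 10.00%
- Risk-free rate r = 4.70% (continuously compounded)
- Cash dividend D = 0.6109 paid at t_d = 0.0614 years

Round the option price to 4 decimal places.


PV(D) = D * exp(-r * t_d) = 0.6109 * 0.99711836 = 0.60913961
S_0' = S_0 - PV(D) = 21.5900 - 0.60913961 = 20.98086039
d1 = (ln(S_0'/K) + (r + sigma^2/2)*T) / (sigma*sqrt(T)) = 1.79999851
d2 = d1 - sigma*sqrt(T) = 1.72928784
exp(-rT) = 0.97677397
N(d1) = 0.96406956; N(d2) = 0.95812120
C = S_0' * N(d1) - K * exp(-rT) * N(d2) = 20.98086039 * 0.96406956 - 18.9600 * 0.97677397 * 0.95812120 = 2.4830

Answer: Price = 2.4830


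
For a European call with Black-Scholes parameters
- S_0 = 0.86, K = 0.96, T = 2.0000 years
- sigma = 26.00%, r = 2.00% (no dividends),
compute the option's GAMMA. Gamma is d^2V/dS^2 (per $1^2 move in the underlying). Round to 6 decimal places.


Answer: Gamma = 1.261578

Derivation:
d1 = -0.0065295742; d2 = -0.3742251004
phi(d1) = 0.3989337760; exp(-qT) = 1.0000000000; exp(-rT) = 0.9607894392
Gamma = exp(-qT) * phi(d1) / (S * sigma * sqrt(T)) = 1.0000000000 * 0.3989337760 / (0.8600 * 0.2600 * 1.4142135624) = 1.261578


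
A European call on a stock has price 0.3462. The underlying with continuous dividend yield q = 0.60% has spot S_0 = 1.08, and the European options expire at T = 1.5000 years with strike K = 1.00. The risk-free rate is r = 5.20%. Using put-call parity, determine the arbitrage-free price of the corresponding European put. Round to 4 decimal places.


Answer: Put price = 0.2008

Derivation:
Put-call parity: C - P = S_0 * exp(-qT) - K * exp(-rT).
S_0 * exp(-qT) = 1.0800 * 0.99104038 = 1.07032361
K * exp(-rT) = 1.0000 * 0.92496443 = 0.92496443
P = C - S*exp(-qT) + K*exp(-rT)
P = 0.3462 - 1.07032361 + 0.92496443 = 0.2008


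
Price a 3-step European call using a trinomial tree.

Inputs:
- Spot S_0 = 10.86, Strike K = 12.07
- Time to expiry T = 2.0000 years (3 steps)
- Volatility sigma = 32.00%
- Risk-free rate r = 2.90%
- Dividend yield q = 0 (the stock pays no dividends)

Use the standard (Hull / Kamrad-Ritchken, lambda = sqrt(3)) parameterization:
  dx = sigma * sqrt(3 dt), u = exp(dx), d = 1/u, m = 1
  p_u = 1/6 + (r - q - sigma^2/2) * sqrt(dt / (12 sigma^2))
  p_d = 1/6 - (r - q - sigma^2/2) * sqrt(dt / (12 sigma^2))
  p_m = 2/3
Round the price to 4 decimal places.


Answer: Price = V(0,0) = 1.7320

Derivation:
dt = T/N = 0.666667; dx = sigma*sqrt(3*dt) = 0.452548
u = exp(dx) = 1.572314; d = 1/u = 0.636005
p_u = 0.150315, p_m = 0.666667, p_d = 0.183019
Discount per step: exp(-r*dt) = 0.980852
Stock lattice S(k, j) with j the centered position index:
  k=0: S(0,+0) = 10.8600
  k=1: S(1,-1) = 6.9070; S(1,+0) = 10.8600; S(1,+1) = 17.0753
  k=2: S(2,-2) = 4.3929; S(2,-1) = 6.9070; S(2,+0) = 10.8600; S(2,+1) = 17.0753; S(2,+2) = 26.8478
  k=3: S(3,-3) = 2.7939; S(3,-2) = 4.3929; S(3,-1) = 6.9070; S(3,+0) = 10.8600; S(3,+1) = 17.0753; S(3,+2) = 26.8478; S(3,+3) = 42.2131
Terminal payoffs V(N, j) = max(S_T - K, 0):
  V(3,-3) = 0.000000; V(3,-2) = 0.000000; V(3,-1) = 0.000000; V(3,+0) = 0.000000; V(3,+1) = 5.005329; V(3,+2) = 14.777776; V(3,+3) = 30.143131
Backward induction: V(k, j) = exp(-r*dt) * [p_u * V(k+1, j+1) + p_m * V(k+1, j) + p_d * V(k+1, j-1)]
  V(2,-2) = exp(-r*dt) * [p_u*0.000000 + p_m*0.000000 + p_d*0.000000] = 0.000000
  V(2,-1) = exp(-r*dt) * [p_u*0.000000 + p_m*0.000000 + p_d*0.000000] = 0.000000
  V(2,+0) = exp(-r*dt) * [p_u*5.005329 + p_m*0.000000 + p_d*0.000000] = 0.737969
  V(2,+1) = exp(-r*dt) * [p_u*14.777776 + p_m*5.005329 + p_d*0.000000] = 5.451778
  V(2,+2) = exp(-r*dt) * [p_u*30.143131 + p_m*14.777776 + p_d*5.005329] = 15.005941
  V(1,-1) = exp(-r*dt) * [p_u*0.737969 + p_m*0.000000 + p_d*0.000000] = 0.108804
  V(1,+0) = exp(-r*dt) * [p_u*5.451778 + p_m*0.737969 + p_d*0.000000] = 1.286351
  V(1,+1) = exp(-r*dt) * [p_u*15.005941 + p_m*5.451778 + p_d*0.737969] = 5.909828
  V(0,+0) = exp(-r*dt) * [p_u*5.909828 + p_m*1.286351 + p_d*0.108804] = 1.732004


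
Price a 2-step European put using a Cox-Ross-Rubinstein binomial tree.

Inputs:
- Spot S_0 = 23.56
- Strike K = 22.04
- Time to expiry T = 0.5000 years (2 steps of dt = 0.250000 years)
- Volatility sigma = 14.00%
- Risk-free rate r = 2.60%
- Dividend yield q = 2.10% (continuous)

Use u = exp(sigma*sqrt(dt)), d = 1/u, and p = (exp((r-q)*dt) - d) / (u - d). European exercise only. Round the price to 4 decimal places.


dt = T/N = 0.250000
u = exp(sigma*sqrt(dt)) = 1.072508; d = 1/u = 0.932394
p = (exp((r-q)*dt) - d) / (u - d) = 0.491434
Discount per step: exp(-r*dt) = 0.993521
Stock lattice S(k, i) with i counting down-moves:
  k=0: S(0,0) = 23.5600
  k=1: S(1,0) = 25.2683; S(1,1) = 21.9672
  k=2: S(2,0) = 27.1005; S(2,1) = 23.5600; S(2,2) = 20.4821
Terminal payoffs V(N, i) = max(K - S_T, 0):
  V(2,0) = 0.000000; V(2,1) = 0.000000; V(2,2) = 1.557920
Backward induction: V(k, i) = exp(-r*dt) * [p * V(k+1, i) + (1-p) * V(k+1, i+1)].
  V(1,0) = exp(-r*dt) * [p*0.000000 + (1-p)*0.000000] = 0.000000
  V(1,1) = exp(-r*dt) * [p*0.000000 + (1-p)*1.557920] = 0.787172
  V(0,0) = exp(-r*dt) * [p*0.000000 + (1-p)*0.787172] = 0.397735

Answer: Price = V(0,0) = 0.3977


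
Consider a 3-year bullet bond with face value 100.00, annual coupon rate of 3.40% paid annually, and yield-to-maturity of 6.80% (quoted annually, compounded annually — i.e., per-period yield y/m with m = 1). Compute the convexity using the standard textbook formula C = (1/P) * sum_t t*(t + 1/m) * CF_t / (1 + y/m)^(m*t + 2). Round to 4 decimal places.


Answer: Convexity = 10.0418

Derivation:
Coupon per period c = face * coupon_rate / m = 3.400000
Periods per year m = 1; per-period yield y/m = 0.068000
Number of cashflows N = 3
Cashflows (t years, CF_t, discount factor 1/(1+y/m)^(m*t), PV):
  t = 1.0000: CF_t = 3.400000, DF = 0.936330, PV = 3.183521
  t = 2.0000: CF_t = 3.400000, DF = 0.876713, PV = 2.980825
  t = 3.0000: CF_t = 103.400000, DF = 0.820892, PV = 84.880276
Price P = sum_t PV_t = 91.044621
Convexity numerator sum_t t*(t + 1/m) * CF_t / (1+y/m)^(m*t + 2):
  t = 1.0000: term = 5.582068
  t = 2.0000: term = 15.679967
  t = 3.0000: term = 892.987791
Convexity = (1/P) * sum = 914.249827 / 91.044621 = 10.041778


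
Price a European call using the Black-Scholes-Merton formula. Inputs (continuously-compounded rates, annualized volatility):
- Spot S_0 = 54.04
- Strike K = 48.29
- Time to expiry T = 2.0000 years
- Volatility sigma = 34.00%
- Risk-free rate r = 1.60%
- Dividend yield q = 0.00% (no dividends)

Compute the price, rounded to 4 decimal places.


Answer: Price = 13.6320

Derivation:
d1 = (ln(S/K) + (r - q + 0.5*sigma^2) * T) / (sigma * sqrt(T)) = 0.54093672
d2 = d1 - sigma * sqrt(T) = 0.06010410
exp(-rT) = 0.96850658; exp(-qT) = 1.00000000
C = S_0 * exp(-qT) * N(d1) - K * exp(-rT) * N(d2)
N(d1) = 0.70572440; N(d2) = 0.52396364
C = 54.0400 * 1.00000000 * 0.70572440 - 48.2900 * 0.96850658 * 0.52396364 = 13.6320


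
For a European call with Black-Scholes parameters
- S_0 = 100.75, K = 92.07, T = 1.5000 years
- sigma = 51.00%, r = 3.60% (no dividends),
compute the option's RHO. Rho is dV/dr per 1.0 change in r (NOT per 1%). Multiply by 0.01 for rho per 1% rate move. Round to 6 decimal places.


d1 = 0.5429991135; d2 = -0.0816207709
phi(d1) = 0.3442584650; exp(-qT) = 1.0000000000; exp(-rT) = 0.9474321065
N(d2) = 0.4674741418
Rho = K*T*exp(-rT)*N(d2) = 92.0700 * 1.5000 * 0.9474321065 * 0.4674741418 = 61.166706

Answer: Rho = 61.166706


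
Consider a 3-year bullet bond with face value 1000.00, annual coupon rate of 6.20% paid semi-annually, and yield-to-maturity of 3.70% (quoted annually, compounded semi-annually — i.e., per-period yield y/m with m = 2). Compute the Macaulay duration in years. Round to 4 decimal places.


Answer: Macaulay duration = 2.7918 years

Derivation:
Coupon per period c = face * coupon_rate / m = 31.000000
Periods per year m = 2; per-period yield y/m = 0.018500
Number of cashflows N = 6
Cashflows (t years, CF_t, discount factor 1/(1+y/m)^(m*t), PV):
  t = 0.5000: CF_t = 31.000000, DF = 0.981836, PV = 30.436917
  t = 1.0000: CF_t = 31.000000, DF = 0.964002, PV = 29.884062
  t = 1.5000: CF_t = 31.000000, DF = 0.946492, PV = 29.341249
  t = 2.0000: CF_t = 31.000000, DF = 0.929300, PV = 28.808295
  t = 2.5000: CF_t = 31.000000, DF = 0.912420, PV = 28.285022
  t = 3.0000: CF_t = 1031.000000, DF = 0.895847, PV = 923.618164
Price P = sum_t PV_t = 1070.373710
Macaulay numerator sum_t t * PV_t:
  t * PV_t at t = 0.5000: 15.218459
  t * PV_t at t = 1.0000: 29.884062
  t * PV_t at t = 1.5000: 44.011873
  t * PV_t at t = 2.0000: 57.616591
  t * PV_t at t = 2.5000: 70.712556
  t * PV_t at t = 3.0000: 2770.854492
Macaulay duration D = (sum_t t * PV_t) / P = 2988.298033 / 1070.373710 = 2.791827


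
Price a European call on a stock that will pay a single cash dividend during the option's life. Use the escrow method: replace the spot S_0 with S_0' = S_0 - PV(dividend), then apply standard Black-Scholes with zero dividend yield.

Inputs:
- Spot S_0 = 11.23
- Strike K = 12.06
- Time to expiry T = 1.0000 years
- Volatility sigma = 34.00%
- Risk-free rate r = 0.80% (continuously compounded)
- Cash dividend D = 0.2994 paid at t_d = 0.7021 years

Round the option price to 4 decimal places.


PV(D) = D * exp(-r * t_d) = 0.2994 * 0.99439894 = 0.29772304
S_0' = S_0 - PV(D) = 11.2300 - 0.29772304 = 10.93227696
d1 = (ln(S_0'/K) + (r + sigma^2/2)*T) / (sigma*sqrt(T)) = -0.09521938
d2 = d1 - sigma*sqrt(T) = -0.43521938
exp(-rT) = 0.99203191
N(d1) = 0.46207029; N(d2) = 0.33170160
C = S_0' * N(d1) - K * exp(-rT) * N(d2) = 10.93227696 * 0.46207029 - 12.0600 * 0.99203191 * 0.33170160 = 1.0830

Answer: Price = 1.0830


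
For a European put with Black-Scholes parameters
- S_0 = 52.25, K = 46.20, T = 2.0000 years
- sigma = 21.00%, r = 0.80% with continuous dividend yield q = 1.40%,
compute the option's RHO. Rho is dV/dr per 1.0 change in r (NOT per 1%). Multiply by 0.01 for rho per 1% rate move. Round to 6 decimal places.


d1 = 0.5224512084; d2 = 0.2254663603
phi(d1) = 0.3480475517; exp(-qT) = 0.9723883668; exp(-rT) = 0.9841273201
N(-d2) = 0.4108082461
Rho = -K*T*exp(-rT)*N(-d2) = -46.2000 * 2.0000 * 0.9841273201 * 0.4108082461 = -37.356176

Answer: Rho = -37.356176


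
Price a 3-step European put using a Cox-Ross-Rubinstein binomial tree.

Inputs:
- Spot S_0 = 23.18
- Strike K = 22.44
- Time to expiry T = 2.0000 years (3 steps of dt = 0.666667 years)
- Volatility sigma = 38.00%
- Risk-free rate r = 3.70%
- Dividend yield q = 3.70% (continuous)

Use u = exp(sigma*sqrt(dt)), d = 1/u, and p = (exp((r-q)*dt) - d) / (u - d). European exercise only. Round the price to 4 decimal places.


Answer: Price = V(0,0) = 4.5079

Derivation:
dt = T/N = 0.666667
u = exp(sigma*sqrt(dt)) = 1.363792; d = 1/u = 0.733250
p = (exp((r-q)*dt) - d) / (u - d) = 0.423049
Discount per step: exp(-r*dt) = 0.975635
Stock lattice S(k, i) with i counting down-moves:
  k=0: S(0,0) = 23.1800
  k=1: S(1,0) = 31.6127; S(1,1) = 16.9967
  k=2: S(2,0) = 43.1131; S(2,1) = 23.1800; S(2,2) = 12.4629
  k=3: S(3,0) = 58.7973; S(3,1) = 31.6127; S(3,2) = 16.9967; S(3,3) = 9.1384
Terminal payoffs V(N, i) = max(K - S_T, 0):
  V(3,0) = 0.000000; V(3,1) = 0.000000; V(3,2) = 5.443267; V(3,3) = 13.301614
Backward induction: V(k, i) = exp(-r*dt) * [p * V(k+1, i) + (1-p) * V(k+1, i+1)].
  V(2,0) = exp(-r*dt) * [p*0.000000 + (1-p)*0.000000] = 0.000000
  V(2,1) = exp(-r*dt) * [p*0.000000 + (1-p)*5.443267] = 3.063980
  V(2,2) = exp(-r*dt) * [p*5.443267 + (1-p)*13.301614] = 9.734055
  V(1,0) = exp(-r*dt) * [p*0.000000 + (1-p)*3.063980] = 1.724694
  V(1,1) = exp(-r*dt) * [p*3.063980 + (1-p)*9.734055] = 6.743868
  V(0,0) = exp(-r*dt) * [p*1.724694 + (1-p)*6.743868] = 4.507932


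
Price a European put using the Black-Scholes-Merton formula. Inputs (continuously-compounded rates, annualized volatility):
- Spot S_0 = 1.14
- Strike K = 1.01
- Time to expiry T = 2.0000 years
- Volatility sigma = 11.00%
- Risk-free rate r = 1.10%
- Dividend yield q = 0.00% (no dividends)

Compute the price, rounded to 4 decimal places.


Answer: Price = 0.0160

Derivation:
d1 = (ln(S/K) + (r - q + 0.5*sigma^2) * T) / (sigma * sqrt(T)) = 0.99752152
d2 = d1 - sigma * sqrt(T) = 0.84195803
exp(-rT) = 0.97824024; exp(-qT) = 1.00000000
P = K * exp(-rT) * N(-d2) - S_0 * exp(-qT) * N(-d1)
N(-d1) = 0.15925572; N(-d2) = 0.19990572
P = 1.0100 * 0.97824024 * 0.19990572 - 1.1400 * 1.00000000 * 0.15925572 = 0.0160


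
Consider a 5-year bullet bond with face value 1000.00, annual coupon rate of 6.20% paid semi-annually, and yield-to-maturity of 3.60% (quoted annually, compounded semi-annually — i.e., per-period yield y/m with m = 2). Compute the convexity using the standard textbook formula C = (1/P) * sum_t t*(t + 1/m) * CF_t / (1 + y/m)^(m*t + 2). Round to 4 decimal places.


Coupon per period c = face * coupon_rate / m = 31.000000
Periods per year m = 2; per-period yield y/m = 0.018000
Number of cashflows N = 10
Cashflows (t years, CF_t, discount factor 1/(1+y/m)^(m*t), PV):
  t = 0.5000: CF_t = 31.000000, DF = 0.982318, PV = 30.451866
  t = 1.0000: CF_t = 31.000000, DF = 0.964949, PV = 29.913425
  t = 1.5000: CF_t = 31.000000, DF = 0.947887, PV = 29.384504
  t = 2.0000: CF_t = 31.000000, DF = 0.931127, PV = 28.864935
  t = 2.5000: CF_t = 31.000000, DF = 0.914663, PV = 28.354553
  t = 3.0000: CF_t = 31.000000, DF = 0.898490, PV = 27.853195
  t = 3.5000: CF_t = 31.000000, DF = 0.882603, PV = 27.360703
  t = 4.0000: CF_t = 31.000000, DF = 0.866997, PV = 26.876918
  t = 4.5000: CF_t = 31.000000, DF = 0.851667, PV = 26.401688
  t = 5.0000: CF_t = 1031.000000, DF = 0.836608, PV = 862.543259
Price P = sum_t PV_t = 1118.005046
Convexity numerator sum_t t*(t + 1/m) * CF_t / (1+y/m)^(m*t + 2):
  t = 0.5000: term = 14.692252
  t = 1.0000: term = 43.297402
  t = 1.5000: term = 85.063659
  t = 2.0000: term = 139.265977
  t = 2.5000: term = 205.205271
  t = 3.0000: term = 282.207641
  t = 3.5000: term = 369.623630
  t = 4.0000: term = 466.827486
  t = 4.5000: term = 573.216462
  t = 5.0000: term = 22888.536419
Convexity = (1/P) * sum = 25067.936198 / 1118.005046 = 22.422024

Answer: Convexity = 22.4220


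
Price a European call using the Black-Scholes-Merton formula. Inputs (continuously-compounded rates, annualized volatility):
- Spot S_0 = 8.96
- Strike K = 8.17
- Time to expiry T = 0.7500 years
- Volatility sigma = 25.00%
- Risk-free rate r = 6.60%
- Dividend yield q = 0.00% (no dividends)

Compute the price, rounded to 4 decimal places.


d1 = (ln(S/K) + (r - q + 0.5*sigma^2) * T) / (sigma * sqrt(T)) = 0.76320541
d2 = d1 - sigma * sqrt(T) = 0.54669906
exp(-rT) = 0.95170516; exp(-qT) = 1.00000000
C = S_0 * exp(-qT) * N(d1) - K * exp(-rT) * N(d2)
N(d1) = 0.77732955; N(d2) = 0.70770725
C = 8.9600 * 1.00000000 * 0.77732955 - 8.1700 * 0.95170516 * 0.70770725 = 1.4621

Answer: Price = 1.4621


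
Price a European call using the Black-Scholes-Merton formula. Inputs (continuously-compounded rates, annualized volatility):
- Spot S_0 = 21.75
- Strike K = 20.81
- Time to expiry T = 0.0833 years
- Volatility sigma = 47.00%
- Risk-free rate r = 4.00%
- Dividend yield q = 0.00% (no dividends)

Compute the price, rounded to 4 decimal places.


d1 = (ln(S/K) + (r - q + 0.5*sigma^2) * T) / (sigma * sqrt(T)) = 0.41807983
d2 = d1 - sigma * sqrt(T) = 0.28242965
exp(-rT) = 0.99667354; exp(-qT) = 1.00000000
C = S_0 * exp(-qT) * N(d1) - K * exp(-rT) * N(d2)
N(d1) = 0.66205562; N(d2) = 0.61119296
C = 21.7500 * 1.00000000 * 0.66205562 - 20.8100 * 0.99667354 * 0.61119296 = 1.7231

Answer: Price = 1.7231


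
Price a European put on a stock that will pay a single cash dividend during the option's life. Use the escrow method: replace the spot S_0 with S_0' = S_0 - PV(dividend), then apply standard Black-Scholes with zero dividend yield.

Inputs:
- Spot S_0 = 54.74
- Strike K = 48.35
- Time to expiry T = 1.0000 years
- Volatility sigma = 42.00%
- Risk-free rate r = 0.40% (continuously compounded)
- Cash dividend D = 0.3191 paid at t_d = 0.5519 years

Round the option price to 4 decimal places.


Answer: Price = 5.7521

Derivation:
PV(D) = D * exp(-r * t_d) = 0.3191 * 0.99779483 = 0.31839633
S_0' = S_0 - PV(D) = 54.7400 - 0.31839633 = 54.42160367
d1 = (ln(S_0'/K) + (r + sigma^2/2)*T) / (sigma*sqrt(T)) = 0.50117852
d2 = d1 - sigma*sqrt(T) = 0.08117852
exp(-rT) = 0.99600799
N(-d1) = 0.30812274; N(-d2) = 0.46764999
P = K * exp(-rT) * N(-d2) - S_0' * N(-d1) = 48.3500 * 0.99600799 * 0.46764999 - 54.42160367 * 0.30812274 = 5.7521


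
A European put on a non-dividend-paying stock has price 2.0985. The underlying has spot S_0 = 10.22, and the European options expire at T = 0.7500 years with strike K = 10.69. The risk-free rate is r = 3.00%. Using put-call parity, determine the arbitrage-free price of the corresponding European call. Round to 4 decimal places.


Answer: Call price = 1.8663

Derivation:
Put-call parity: C - P = S_0 * exp(-qT) - K * exp(-rT).
S_0 * exp(-qT) = 10.2200 * 1.00000000 = 10.22000000
K * exp(-rT) = 10.6900 * 0.97775124 = 10.45216073
C = P + S*exp(-qT) - K*exp(-rT)
C = 2.0985 + 10.22000000 - 10.45216073 = 1.8663


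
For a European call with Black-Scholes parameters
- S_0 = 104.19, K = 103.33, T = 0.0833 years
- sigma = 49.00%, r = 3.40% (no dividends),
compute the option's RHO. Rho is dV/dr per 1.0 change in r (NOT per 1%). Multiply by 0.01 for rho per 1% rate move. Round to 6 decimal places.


Answer: Rho = 4.318651

Derivation:
d1 = 0.1493451662; d2 = 0.0079226433
phi(d1) = 0.3945179960; exp(-qT) = 1.0000000000; exp(-rT) = 0.9971718069
N(d2) = 0.5031606443
Rho = K*T*exp(-rT)*N(d2) = 103.3300 * 0.0833 * 0.9971718069 * 0.5031606443 = 4.318651


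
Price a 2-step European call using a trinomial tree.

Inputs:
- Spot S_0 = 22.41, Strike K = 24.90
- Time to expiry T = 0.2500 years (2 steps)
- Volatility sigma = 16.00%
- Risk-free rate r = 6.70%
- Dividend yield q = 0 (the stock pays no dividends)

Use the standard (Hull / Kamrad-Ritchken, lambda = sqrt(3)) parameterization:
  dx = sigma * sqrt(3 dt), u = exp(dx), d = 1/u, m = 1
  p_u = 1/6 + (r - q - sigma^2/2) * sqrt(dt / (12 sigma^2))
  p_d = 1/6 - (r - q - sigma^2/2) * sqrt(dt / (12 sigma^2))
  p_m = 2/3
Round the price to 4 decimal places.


dt = T/N = 0.125000; dx = sigma*sqrt(3*dt) = 0.097980
u = exp(dx) = 1.102940; d = 1/u = 0.906667
p_u = 0.201240, p_m = 0.666667, p_d = 0.132093
Discount per step: exp(-r*dt) = 0.991660
Stock lattice S(k, j) with j the centered position index:
  k=0: S(0,+0) = 22.4100
  k=1: S(1,-1) = 20.3184; S(1,+0) = 22.4100; S(1,+1) = 24.7169
  k=2: S(2,-2) = 18.4220; S(2,-1) = 20.3184; S(2,+0) = 22.4100; S(2,+1) = 24.7169; S(2,+2) = 27.2613
Terminal payoffs V(N, j) = max(S_T - K, 0):
  V(2,-2) = 0.000000; V(2,-1) = 0.000000; V(2,+0) = 0.000000; V(2,+1) = 0.000000; V(2,+2) = 2.361255
Backward induction: V(k, j) = exp(-r*dt) * [p_u * V(k+1, j+1) + p_m * V(k+1, j) + p_d * V(k+1, j-1)]
  V(1,-1) = exp(-r*dt) * [p_u*0.000000 + p_m*0.000000 + p_d*0.000000] = 0.000000
  V(1,+0) = exp(-r*dt) * [p_u*0.000000 + p_m*0.000000 + p_d*0.000000] = 0.000000
  V(1,+1) = exp(-r*dt) * [p_u*2.361255 + p_m*0.000000 + p_d*0.000000] = 0.471216
  V(0,+0) = exp(-r*dt) * [p_u*0.471216 + p_m*0.000000 + p_d*0.000000] = 0.094037

Answer: Price = V(0,0) = 0.0940


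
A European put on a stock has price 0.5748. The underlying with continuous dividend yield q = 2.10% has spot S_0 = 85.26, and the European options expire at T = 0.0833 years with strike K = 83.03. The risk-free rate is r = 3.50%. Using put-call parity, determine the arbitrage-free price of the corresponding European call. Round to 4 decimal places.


Put-call parity: C - P = S_0 * exp(-qT) - K * exp(-rT).
S_0 * exp(-qT) = 85.2600 * 0.99825223 = 85.11098506
K * exp(-rT) = 83.0300 * 0.99708875 = 82.78827858
C = P + S*exp(-qT) - K*exp(-rT)
C = 0.5748 + 85.11098506 - 82.78827858 = 2.8975

Answer: Call price = 2.8975


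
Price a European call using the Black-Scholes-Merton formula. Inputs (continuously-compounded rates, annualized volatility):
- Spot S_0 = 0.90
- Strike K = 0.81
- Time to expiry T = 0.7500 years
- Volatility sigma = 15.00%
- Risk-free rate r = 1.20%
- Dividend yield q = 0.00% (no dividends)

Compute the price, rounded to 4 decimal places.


Answer: Price = 0.1087

Derivation:
d1 = (ln(S/K) + (r - q + 0.5*sigma^2) * T) / (sigma * sqrt(T)) = 0.94529957
d2 = d1 - sigma * sqrt(T) = 0.81539575
exp(-rT) = 0.99104038; exp(-qT) = 1.00000000
C = S_0 * exp(-qT) * N(d1) - K * exp(-rT) * N(d2)
N(d1) = 0.82774702; N(d2) = 0.79257709
C = 0.9000 * 1.00000000 * 0.82774702 - 0.8100 * 0.99104038 * 0.79257709 = 0.1087


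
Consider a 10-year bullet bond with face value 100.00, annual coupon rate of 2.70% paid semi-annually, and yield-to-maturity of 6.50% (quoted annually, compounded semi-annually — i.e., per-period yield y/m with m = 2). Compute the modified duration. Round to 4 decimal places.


Answer: Modified duration = 8.2989

Derivation:
Coupon per period c = face * coupon_rate / m = 1.350000
Periods per year m = 2; per-period yield y/m = 0.032500
Number of cashflows N = 20
Cashflows (t years, CF_t, discount factor 1/(1+y/m)^(m*t), PV):
  t = 0.5000: CF_t = 1.350000, DF = 0.968523, PV = 1.307506
  t = 1.0000: CF_t = 1.350000, DF = 0.938037, PV = 1.266350
  t = 1.5000: CF_t = 1.350000, DF = 0.908510, PV = 1.226489
  t = 2.0000: CF_t = 1.350000, DF = 0.879913, PV = 1.187883
  t = 2.5000: CF_t = 1.350000, DF = 0.852216, PV = 1.150492
  t = 3.0000: CF_t = 1.350000, DF = 0.825391, PV = 1.114278
  t = 3.5000: CF_t = 1.350000, DF = 0.799410, PV = 1.079204
  t = 4.0000: CF_t = 1.350000, DF = 0.774247, PV = 1.045233
  t = 4.5000: CF_t = 1.350000, DF = 0.749876, PV = 1.012333
  t = 5.0000: CF_t = 1.350000, DF = 0.726272, PV = 0.980467
  t = 5.5000: CF_t = 1.350000, DF = 0.703411, PV = 0.949605
  t = 6.0000: CF_t = 1.350000, DF = 0.681270, PV = 0.919715
  t = 6.5000: CF_t = 1.350000, DF = 0.659826, PV = 0.890765
  t = 7.0000: CF_t = 1.350000, DF = 0.639056, PV = 0.862726
  t = 7.5000: CF_t = 1.350000, DF = 0.618941, PV = 0.835570
  t = 8.0000: CF_t = 1.350000, DF = 0.599458, PV = 0.809269
  t = 8.5000: CF_t = 1.350000, DF = 0.580589, PV = 0.783795
  t = 9.0000: CF_t = 1.350000, DF = 0.562314, PV = 0.759124
  t = 9.5000: CF_t = 1.350000, DF = 0.544614, PV = 0.735229
  t = 10.0000: CF_t = 101.350000, DF = 0.527471, PV = 53.459211
Price P = sum_t PV_t = 72.375242
First compute Macaulay numerator sum_t t * PV_t:
  t * PV_t at t = 0.5000: 0.653753
  t * PV_t at t = 1.0000: 1.266350
  t * PV_t at t = 1.5000: 1.839733
  t * PV_t at t = 2.0000: 2.375765
  t * PV_t at t = 2.5000: 2.876229
  t * PV_t at t = 3.0000: 3.342833
  t * PV_t at t = 3.5000: 3.777212
  t * PV_t at t = 4.0000: 4.180934
  t * PV_t at t = 4.5000: 4.555497
  t * PV_t at t = 5.0000: 4.902337
  t * PV_t at t = 5.5000: 5.222829
  t * PV_t at t = 6.0000: 5.518287
  t * PV_t at t = 6.5000: 5.789970
  t * PV_t at t = 7.0000: 6.039083
  t * PV_t at t = 7.5000: 6.266775
  t * PV_t at t = 8.0000: 6.474150
  t * PV_t at t = 8.5000: 6.662261
  t * PV_t at t = 9.0000: 6.832115
  t * PV_t at t = 9.5000: 6.984675
  t * PV_t at t = 10.0000: 534.592112
Macaulay duration D = 620.152902 / 72.375242 = 8.568578
Modified duration = D / (1 + y/m) = 8.568578 / (1 + 0.032500) = 8.298865


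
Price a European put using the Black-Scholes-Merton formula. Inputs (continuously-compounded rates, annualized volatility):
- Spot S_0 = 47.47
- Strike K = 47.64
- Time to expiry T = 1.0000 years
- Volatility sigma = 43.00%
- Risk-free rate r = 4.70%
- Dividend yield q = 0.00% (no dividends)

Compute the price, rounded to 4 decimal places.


Answer: Price = 6.9403

Derivation:
d1 = (ln(S/K) + (r - q + 0.5*sigma^2) * T) / (sigma * sqrt(T)) = 0.31598881
d2 = d1 - sigma * sqrt(T) = -0.11401119
exp(-rT) = 0.95408740; exp(-qT) = 1.00000000
P = K * exp(-rT) * N(-d2) - S_0 * exp(-qT) * N(-d1)
N(-d1) = 0.37600550; N(-d2) = 0.54538554
P = 47.6400 * 0.95408740 * 0.54538554 - 47.4700 * 1.00000000 * 0.37600550 = 6.9403


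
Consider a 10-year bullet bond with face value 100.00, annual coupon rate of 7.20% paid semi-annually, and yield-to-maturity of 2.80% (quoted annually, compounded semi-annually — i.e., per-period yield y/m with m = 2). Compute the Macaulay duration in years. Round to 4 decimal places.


Coupon per period c = face * coupon_rate / m = 3.600000
Periods per year m = 2; per-period yield y/m = 0.014000
Number of cashflows N = 20
Cashflows (t years, CF_t, discount factor 1/(1+y/m)^(m*t), PV):
  t = 0.5000: CF_t = 3.600000, DF = 0.986193, PV = 3.550296
  t = 1.0000: CF_t = 3.600000, DF = 0.972577, PV = 3.501278
  t = 1.5000: CF_t = 3.600000, DF = 0.959149, PV = 3.452937
  t = 2.0000: CF_t = 3.600000, DF = 0.945906, PV = 3.405263
  t = 2.5000: CF_t = 3.600000, DF = 0.932847, PV = 3.358248
  t = 3.0000: CF_t = 3.600000, DF = 0.919967, PV = 3.311881
  t = 3.5000: CF_t = 3.600000, DF = 0.907265, PV = 3.266155
  t = 4.0000: CF_t = 3.600000, DF = 0.894739, PV = 3.221060
  t = 4.5000: CF_t = 3.600000, DF = 0.882386, PV = 3.176588
  t = 5.0000: CF_t = 3.600000, DF = 0.870203, PV = 3.132730
  t = 5.5000: CF_t = 3.600000, DF = 0.858188, PV = 3.089477
  t = 6.0000: CF_t = 3.600000, DF = 0.846339, PV = 3.046822
  t = 6.5000: CF_t = 3.600000, DF = 0.834654, PV = 3.004755
  t = 7.0000: CF_t = 3.600000, DF = 0.823130, PV = 2.963269
  t = 7.5000: CF_t = 3.600000, DF = 0.811766, PV = 2.922356
  t = 8.0000: CF_t = 3.600000, DF = 0.800558, PV = 2.882008
  t = 8.5000: CF_t = 3.600000, DF = 0.789505, PV = 2.842217
  t = 9.0000: CF_t = 3.600000, DF = 0.778604, PV = 2.802976
  t = 9.5000: CF_t = 3.600000, DF = 0.767854, PV = 2.764276
  t = 10.0000: CF_t = 103.600000, DF = 0.757253, PV = 78.451392
Price P = sum_t PV_t = 138.145985
Macaulay numerator sum_t t * PV_t:
  t * PV_t at t = 0.5000: 1.775148
  t * PV_t at t = 1.0000: 3.501278
  t * PV_t at t = 1.5000: 5.179405
  t * PV_t at t = 2.0000: 6.810526
  t * PV_t at t = 2.5000: 8.395619
  t * PV_t at t = 3.0000: 9.935644
  t * PV_t at t = 3.5000: 11.431543
  t * PV_t at t = 4.0000: 12.884241
  t * PV_t at t = 4.5000: 14.294646
  t * PV_t at t = 5.0000: 15.663649
  t * PV_t at t = 5.5000: 16.992125
  t * PV_t at t = 6.0000: 18.280930
  t * PV_t at t = 6.5000: 19.530908
  t * PV_t at t = 7.0000: 20.742886
  t * PV_t at t = 7.5000: 21.917673
  t * PV_t at t = 8.0000: 23.056066
  t * PV_t at t = 8.5000: 24.158846
  t * PV_t at t = 9.0000: 25.226780
  t * PV_t at t = 9.5000: 26.260619
  t * PV_t at t = 10.0000: 784.513923
Macaulay duration D = (sum_t t * PV_t) / P = 1070.552457 / 138.145985 = 7.749429

Answer: Macaulay duration = 7.7494 years


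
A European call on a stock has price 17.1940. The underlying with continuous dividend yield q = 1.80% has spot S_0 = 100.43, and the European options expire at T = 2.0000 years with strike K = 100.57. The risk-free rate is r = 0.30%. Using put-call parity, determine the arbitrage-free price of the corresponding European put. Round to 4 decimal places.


Put-call parity: C - P = S_0 * exp(-qT) - K * exp(-rT).
S_0 * exp(-qT) = 100.4300 * 0.96464029 = 96.87882467
K * exp(-rT) = 100.5700 * 0.99401796 = 99.96838664
P = C - S*exp(-qT) + K*exp(-rT)
P = 17.1940 - 96.87882467 + 99.96838664 = 20.2836

Answer: Put price = 20.2836


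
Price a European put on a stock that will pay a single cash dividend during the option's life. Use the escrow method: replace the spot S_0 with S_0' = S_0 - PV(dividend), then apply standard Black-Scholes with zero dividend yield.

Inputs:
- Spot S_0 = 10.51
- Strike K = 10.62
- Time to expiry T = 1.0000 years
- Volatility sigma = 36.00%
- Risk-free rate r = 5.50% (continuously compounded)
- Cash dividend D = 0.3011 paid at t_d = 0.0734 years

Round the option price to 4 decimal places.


Answer: Price = 1.3693

Derivation:
PV(D) = D * exp(-r * t_d) = 0.3011 * 0.99597114 = 0.29988691
S_0' = S_0 - PV(D) = 10.5100 - 0.29988691 = 10.21011309
d1 = (ln(S_0'/K) + (r + sigma^2/2)*T) / (sigma*sqrt(T)) = 0.22344359
d2 = d1 - sigma*sqrt(T) = -0.13655641
exp(-rT) = 0.94648515
N(-d1) = 0.41159514; N(-d2) = 0.55430928
P = K * exp(-rT) * N(-d2) - S_0' * N(-d1) = 10.6200 * 0.94648515 * 0.55430928 - 10.21011309 * 0.41159514 = 1.3693


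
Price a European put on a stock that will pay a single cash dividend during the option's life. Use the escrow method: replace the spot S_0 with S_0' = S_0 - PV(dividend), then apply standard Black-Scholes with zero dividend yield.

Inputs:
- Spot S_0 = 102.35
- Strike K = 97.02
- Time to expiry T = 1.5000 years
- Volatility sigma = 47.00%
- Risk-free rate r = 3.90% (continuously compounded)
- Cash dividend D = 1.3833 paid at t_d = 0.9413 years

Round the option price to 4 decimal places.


Answer: Price = 17.3615

Derivation:
PV(D) = D * exp(-r * t_d) = 1.3833 * 0.96395497 = 1.33343891
S_0' = S_0 - PV(D) = 102.3500 - 1.33343891 = 101.01656109
d1 = (ln(S_0'/K) + (r + sigma^2/2)*T) / (sigma*sqrt(T)) = 0.45957002
d2 = d1 - sigma*sqrt(T) = -0.11606007
exp(-rT) = 0.94317824
N(-d1) = 0.32291244; N(-d2) = 0.54619753
P = K * exp(-rT) * N(-d2) - S_0' * N(-d1) = 97.0200 * 0.94317824 * 0.54619753 - 101.01656109 * 0.32291244 = 17.3615


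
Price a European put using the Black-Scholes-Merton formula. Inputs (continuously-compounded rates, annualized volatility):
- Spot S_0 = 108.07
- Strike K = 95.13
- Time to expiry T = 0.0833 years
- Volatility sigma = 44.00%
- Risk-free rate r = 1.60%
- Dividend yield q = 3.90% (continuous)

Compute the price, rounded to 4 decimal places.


d1 = (ln(S/K) + (r - q + 0.5*sigma^2) * T) / (sigma * sqrt(T)) = 1.05268594
d2 = d1 - sigma * sqrt(T) = 0.92569429
exp(-rT) = 0.99866809; exp(-qT) = 0.99675657
P = K * exp(-rT) * N(-d2) - S_0 * exp(-qT) * N(-d1)
N(-d1) = 0.14624248; N(-d2) = 0.17730244
P = 95.1300 * 0.99866809 * 0.17730244 - 108.0700 * 0.99675657 * 0.14624248 = 1.0912

Answer: Price = 1.0912


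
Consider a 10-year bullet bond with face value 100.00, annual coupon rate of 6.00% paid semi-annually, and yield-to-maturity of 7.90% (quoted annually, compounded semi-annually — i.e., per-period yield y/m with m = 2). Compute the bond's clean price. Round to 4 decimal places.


Coupon per period c = face * coupon_rate / m = 3.000000
Periods per year m = 2; per-period yield y/m = 0.039500
Number of cashflows N = 20
Cashflows (t years, CF_t, discount factor 1/(1+y/m)^(m*t), PV):
  t = 0.5000: CF_t = 3.000000, DF = 0.962001, PV = 2.886003
  t = 1.0000: CF_t = 3.000000, DF = 0.925446, PV = 2.776338
  t = 1.5000: CF_t = 3.000000, DF = 0.890280, PV = 2.670839
  t = 2.0000: CF_t = 3.000000, DF = 0.856450, PV = 2.569350
  t = 2.5000: CF_t = 3.000000, DF = 0.823906, PV = 2.471717
  t = 3.0000: CF_t = 3.000000, DF = 0.792598, PV = 2.377794
  t = 3.5000: CF_t = 3.000000, DF = 0.762480, PV = 2.287440
  t = 4.0000: CF_t = 3.000000, DF = 0.733507, PV = 2.200520
  t = 4.5000: CF_t = 3.000000, DF = 0.705634, PV = 2.116902
  t = 5.0000: CF_t = 3.000000, DF = 0.678821, PV = 2.036462
  t = 5.5000: CF_t = 3.000000, DF = 0.653026, PV = 1.959078
  t = 6.0000: CF_t = 3.000000, DF = 0.628212, PV = 1.884635
  t = 6.5000: CF_t = 3.000000, DF = 0.604340, PV = 1.813021
  t = 7.0000: CF_t = 3.000000, DF = 0.581376, PV = 1.744128
  t = 7.5000: CF_t = 3.000000, DF = 0.559284, PV = 1.677853
  t = 8.0000: CF_t = 3.000000, DF = 0.538032, PV = 1.614096
  t = 8.5000: CF_t = 3.000000, DF = 0.517587, PV = 1.552762
  t = 9.0000: CF_t = 3.000000, DF = 0.497919, PV = 1.493758
  t = 9.5000: CF_t = 3.000000, DF = 0.478999, PV = 1.436997
  t = 10.0000: CF_t = 103.000000, DF = 0.460798, PV = 47.462144
Price P = sum_t PV_t = 87.031839

Answer: Price = 87.0318


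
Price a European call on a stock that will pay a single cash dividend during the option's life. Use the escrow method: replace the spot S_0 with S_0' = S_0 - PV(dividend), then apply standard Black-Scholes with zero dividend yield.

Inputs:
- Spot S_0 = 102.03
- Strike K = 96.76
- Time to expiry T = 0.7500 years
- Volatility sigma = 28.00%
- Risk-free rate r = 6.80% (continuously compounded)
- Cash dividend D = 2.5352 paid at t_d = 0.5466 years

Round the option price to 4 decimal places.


Answer: Price = 13.5542

Derivation:
PV(D) = D * exp(-r * t_d) = 2.5352 * 0.96351348 = 2.44269938
S_0' = S_0 - PV(D) = 102.0300 - 2.44269938 = 99.58730062
d1 = (ln(S_0'/K) + (r + sigma^2/2)*T) / (sigma*sqrt(T)) = 0.45033720
d2 = d1 - sigma*sqrt(T) = 0.20785008
exp(-rT) = 0.95027867
N(d1) = 0.67376634; N(d2) = 0.58232699
C = S_0' * N(d1) - K * exp(-rT) * N(d2) = 99.58730062 * 0.67376634 - 96.7600 * 0.95027867 * 0.58232699 = 13.5542
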